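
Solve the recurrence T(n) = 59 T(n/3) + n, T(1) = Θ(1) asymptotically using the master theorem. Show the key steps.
T(n) = Θ(n^(log_3 59))

Master theorem: compare f(n) = n to n^(log_3 59) where log_3 59 ≈ 3.712. Since 1 < log_3 59, we have f(n) = O(n^(log_3 59 − ε)) for some ε > 0 — Case 1. Hence T(n) = Θ(n^(log_3 59)).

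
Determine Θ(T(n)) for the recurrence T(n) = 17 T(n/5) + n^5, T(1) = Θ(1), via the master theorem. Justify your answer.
T(n) = Θ(n^5)

log_5 17 ≈ 1.760. f(n) = n^5 dominates n^(log_5 17) since 5 > 1.760, and the regularity condition a·f(n/b) = 17·(n/5)^5 = (17/3125)·n^5 ≤ c·f(n) holds with c = 17/3125 ≈ 0.00544 < 1. So this is Case 3: T(n) = Θ(f(n)) = Θ(n^5).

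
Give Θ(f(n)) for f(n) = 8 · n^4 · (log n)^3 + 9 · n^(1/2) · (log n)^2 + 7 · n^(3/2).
f(n) ∈ Θ(n^4 · (log n)^3)

Compare the terms by growth order. For large n, n^a · (log n)^b dominates n^a' · (log n)^b' iff a > a', or (a = a' and b > b'). Ranking the 3 terms shows the dominant one is 8 · n^4 · (log n)^3. Hence f(n) ∈ Θ(n^4 · (log n)^3).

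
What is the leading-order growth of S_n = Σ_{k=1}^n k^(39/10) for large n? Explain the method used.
S_n ~ (10/49) · n^(49/10)

Integral comparison: Σ_{k=1}^n k^(39/10) = ∫_0^n x^(39/10) dx + O(n^(39/10)). The integral is n^(1 + 39/10) / (1 + 39/10) = n^((39+10)/10) / ((39+10)/10) = (10/49) · n^(49/10).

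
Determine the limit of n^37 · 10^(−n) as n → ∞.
lim = 0

Exponentials with base > 1 dominate every fixed polynomial: for any fixed c, n^c / 10^n → 0 as n → ∞ (e.g. by the ratio test, or by writing 10^n = e^(n ln 10) and noting e^(n ln 10) / n^c → ∞). Hence n^37 · 10^(−n) = n^37 / 10^n → 0.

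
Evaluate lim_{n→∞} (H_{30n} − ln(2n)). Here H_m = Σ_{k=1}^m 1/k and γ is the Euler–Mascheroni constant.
lim = ln 15 + γ

By Euler-Maclaurin, H_m = ln m + γ + O(1/m). So
  H_{30n} − ln(2n) = ln(30n) + γ − ln(2n) + O(1/n)
                       = ln(30/2) + γ + O(1/n).
Hence the limit is ln(30/2) + γ (= ln 15).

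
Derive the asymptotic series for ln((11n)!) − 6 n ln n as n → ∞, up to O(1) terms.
ln((11n)!) − 6 n ln n = 5 n ln n + 11(ln 11 − 1) n + (1/2) ln(2π·11n) + O(1/n)

Stirling: ln((11n)!) = 11n ln(11n) − 11n + (1/2) ln(2π·11n) + O(1/n).
Expand 11n ln(11n) = 11n (ln n + ln 11) = 11n ln n + 11n ln 11.
Subtract 6n ln n: leading term is (11 − 6) n ln n = 5 n ln n. The next term is 11n ln 11 − 11n = 11(ln 11 − 1) n. Then the (1/2) ln(2π·11n) correction.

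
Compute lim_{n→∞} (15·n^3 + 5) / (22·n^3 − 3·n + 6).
lim = 15/22

For large n the leading n^3 terms dominate both numerator and denominator. Dividing top and bottom by n^3, every other term tends to 0, leaving 15/22.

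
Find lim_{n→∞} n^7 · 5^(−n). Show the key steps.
lim = 0

Exponentials with base > 1 dominate every fixed polynomial: for any fixed c, n^c / 5^n → 0 as n → ∞ (e.g. by the ratio test, or by writing 5^n = e^(n ln 5) and noting e^(n ln 5) / n^c → ∞). Hence n^7 · 5^(−n) = n^7 / 5^n → 0.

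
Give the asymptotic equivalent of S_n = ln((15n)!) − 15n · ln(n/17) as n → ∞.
S_n ~ 15n · (ln 255 − 1) + O(ln n)

Stirling: ln((15n)!) = 15n ln(15n) − 15n + O(ln n).
  S_n = 15n ln(15n) − 15n − 15n ln(n/17) + O(ln n)
      = 15n ln(15n) − 15n ln n + 15n ln 17 − 15n + O(ln n)
      = 15n ln 15 + 15n ln 17 − 15n + O(ln n)
      = 15n (ln 255 − 1) + O(ln n).
Numerically ln(255) − 1 ≈ 4.5413.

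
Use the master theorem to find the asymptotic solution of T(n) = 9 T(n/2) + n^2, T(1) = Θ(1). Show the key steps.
T(n) = Θ(n^(log_2 9))

Master theorem: compare f(n) = n^2 to n^(log_2 9) where log_2 9 ≈ 3.170. Since 2 < log_2 9, we have f(n) = O(n^(log_2 9 − ε)) for some ε > 0 — Case 1. Hence T(n) = Θ(n^(log_2 9)).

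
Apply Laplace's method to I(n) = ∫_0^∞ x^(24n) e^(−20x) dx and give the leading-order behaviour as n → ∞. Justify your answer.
I(n) ~ (sqrt(2π·24n) / 20) · (24n/(20e))^(24n)

Write the integrand as exp(24n ln x − 20x) and set f(x) = 24n ln x − 20x. Then f'(x) = 24n/x − 20 = 0 at x* = 24n/20, and f''(x*) = −24n/x*^2 = −20^2/(24n). Laplace's method (interior maximum) gives
  I(n) ~ e^(f(x*)) · sqrt(2π / |f''(x*)|)
        = exp(24n ln(24n/20) − 24n) · sqrt(2π · 24n / 20^2)
        = (24n/20)^(24n) e^(−24n) · sqrt(2π·24n) / 20
        = (sqrt(2π·24n) / 20) · (24n/(20e))^(24n).
This matches Γ(24n+1)/20^(24n+1) with Stirling applied to Γ.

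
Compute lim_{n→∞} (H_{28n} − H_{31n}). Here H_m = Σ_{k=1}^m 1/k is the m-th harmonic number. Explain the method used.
lim = ln(28/31)

Euler-Maclaurin gives H_m = ln m + γ + 1/(2m) + O(1/m^2). The γ and O(1/m) terms cancel in the difference:
  H_{28n} − H_{31n} = ln(28n) − ln(31n) + O(1/n) = ln(28/31) + O(1/n).
Hence the limit is ln(28/31).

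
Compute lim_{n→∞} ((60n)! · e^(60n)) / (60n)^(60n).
lim = ∞

Stirling: (60n)! ~ sqrt(2π·60n) · (60n/e)^(60n). Hence
  (60n)! · e^(60n) / (60n)^(60n) ~ sqrt(2π·60n) = sqrt(2π·60) · sqrt(n) → ∞.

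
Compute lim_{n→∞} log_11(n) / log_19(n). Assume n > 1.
lim = ln(19) / ln(11) = log_11(19)

Change of base: log_11(n) = ln n / ln 11 and log_19(n) = ln n / ln 19. The ratio is (ln n / ln 11) · (ln 19 / ln n) = ln 19 / ln 11, a constant independent of n. So the limit is ln 19 / ln 11 = log_11(19).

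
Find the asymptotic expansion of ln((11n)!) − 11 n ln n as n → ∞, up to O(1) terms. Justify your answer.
ln((11n)!) − 11 n ln n = 11(ln 11 − 1) n + (1/2) ln(2π·11n) + O(1/n)

Stirling: ln((11n)!) = 11n ln(11n) − 11n + (1/2) ln(2π·11n) + O(1/n).
Since 11n ln(11n) = 11n ln n + 11n ln 11, subtracting 11n ln n cancels the n ln n term exactly. What remains is 11(ln 11 − 1) n + (1/2) ln(2π·11n) + O(1/n).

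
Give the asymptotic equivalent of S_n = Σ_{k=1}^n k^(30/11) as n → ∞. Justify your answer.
S_n ~ (11/41) · n^(41/11)

Integral comparison: Σ_{k=1}^n k^(30/11) = ∫_0^n x^(30/11) dx + O(n^(30/11)). The integral is n^(1 + 30/11) / (1 + 30/11) = n^((30+11)/11) / ((30+11)/11) = (11/41) · n^(41/11).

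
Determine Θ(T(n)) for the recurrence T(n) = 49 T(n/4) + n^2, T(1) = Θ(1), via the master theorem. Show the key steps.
T(n) = Θ(n^(log_4 49))

Master theorem: compare f(n) = n^2 to n^(log_4 49) where log_4 49 ≈ 2.807. Since 2 < log_4 49, we have f(n) = O(n^(log_4 49 − ε)) for some ε > 0 — Case 1. Hence T(n) = Θ(n^(log_4 49)).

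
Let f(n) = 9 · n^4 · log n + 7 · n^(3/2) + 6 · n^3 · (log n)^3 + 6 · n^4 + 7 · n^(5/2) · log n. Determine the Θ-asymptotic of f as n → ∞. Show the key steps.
f(n) ∈ Θ(n^4 · log n)

Compare the terms by growth order. For large n, n^a · (log n)^b dominates n^a' · (log n)^b' iff a > a', or (a = a' and b > b'). Ranking the 5 terms shows the dominant one is 9 · n^4 · log n. Hence f(n) ∈ Θ(n^4 · log n).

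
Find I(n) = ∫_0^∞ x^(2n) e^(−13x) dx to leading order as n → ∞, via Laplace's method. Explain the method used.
I(n) ~ (sqrt(2π·2n) / 13) · (2n/(13e))^(2n)

Write the integrand as exp(2n ln x − 13x) and set f(x) = 2n ln x − 13x. Then f'(x) = 2n/x − 13 = 0 at x* = 2n/13, and f''(x*) = −2n/x*^2 = −13^2/(2n). Laplace's method (interior maximum) gives
  I(n) ~ e^(f(x*)) · sqrt(2π / |f''(x*)|)
        = exp(2n ln(2n/13) − 2n) · sqrt(2π · 2n / 13^2)
        = (2n/13)^(2n) e^(−2n) · sqrt(2π·2n) / 13
        = (sqrt(2π·2n) / 13) · (2n/(13e))^(2n).
This matches Γ(2n+1)/13^(2n+1) with Stirling applied to Γ.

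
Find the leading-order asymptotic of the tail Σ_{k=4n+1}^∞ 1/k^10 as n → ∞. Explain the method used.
Σ_{k>4n} 1/k^10 ~ 1/(9 · (4n)^9)

Compare to the integral: ∫_{4n}^∞ x^(−10) dx = [−x^(−9)/9]_{4n}^∞ = 1/((10−1)·(4n)^9). Euler-Maclaurin then gives
  Σ_{k>4n} 1/k^10 = ∫_{4n}^∞ dx/x^10 − 1/(2·(4n)^10) + O(1/(4n)^11).
(Equivalently this is ζ(10) − Σ_{k≤4n} 1/k^10.)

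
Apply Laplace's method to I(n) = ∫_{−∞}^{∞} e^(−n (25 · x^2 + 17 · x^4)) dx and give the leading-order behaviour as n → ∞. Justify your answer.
I(n) ~ sqrt(π/(25n))

φ(x) = 25 · x^2 + 17 · x^4 has its unique global minimum at x* = 0 (since φ'(x) = 50x + 68x^3 = 0 only at x = 0 for real x with both coefficients positive, and φ → ∞ as |x| → ∞). At x* = 0, φ(0) = 0 and φ''(0) = 50. Laplace's method then gives
  I(n) ~ sqrt(2π / (n · φ''(0))) · e^(−n φ(0)) = sqrt(2π / (50n)) = sqrt(π/(25n)).
The 17 · x^4 term contributes only at subleading order (an O(1/n) relative correction).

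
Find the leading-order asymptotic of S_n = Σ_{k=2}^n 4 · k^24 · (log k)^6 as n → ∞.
S_n ~ 4 · n^25 · (log n)^6 / 25

By integral comparison, S_n = ∫_1^n 4 · x^24 · (log x)^6 dx + O(n^24 · (log n)^6). For the integral, the leading term of ∫_1^n x^24 (log x)^6 dx is n^25/25 · (log n)^6 (by repeated integration by parts; each step lowers the log-exponent and produces a relatively O(1/log n) correction). Hence S_n ~ 4 · n^25 · (log n)^6 / 25.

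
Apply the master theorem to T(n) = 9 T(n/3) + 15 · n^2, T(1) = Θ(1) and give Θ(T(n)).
T(n) = Θ(n^2 log n)

log_3 9 = 2, and f(n) = 15 · n^2 = Θ(n^(log_3 9)). This is Case 2 of the master theorem: T(n) = Θ(f(n) · log n) = Θ(n^2 log n).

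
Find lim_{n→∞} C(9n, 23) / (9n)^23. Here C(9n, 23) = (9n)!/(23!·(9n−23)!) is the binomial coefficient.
lim = 1/23! = 1/25852016738884976640000

With N = 9n → ∞: C(N, 23) / N^23 = [N(N−1)…(N−22)] / (23! · N^23) = (1/23!) · 1 · (1 − 1/(9n)) · … · (1 − 22/(9n)). Each factor → 1 as N → ∞, so the limit is 1/23! = 1/25852016738884976640000.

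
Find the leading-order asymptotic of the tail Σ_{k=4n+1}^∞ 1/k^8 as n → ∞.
Σ_{k>4n} 1/k^8 ~ 1/(7 · (4n)^7)

Compare to the integral: ∫_{4n}^∞ x^(−8) dx = [−x^(−7)/7]_{4n}^∞ = 1/((8−1)·(4n)^7). Euler-Maclaurin then gives
  Σ_{k>4n} 1/k^8 = ∫_{4n}^∞ dx/x^8 − 1/(2·(4n)^8) + O(1/(4n)^9).
(Equivalently this is ζ(8) − Σ_{k≤4n} 1/k^8.)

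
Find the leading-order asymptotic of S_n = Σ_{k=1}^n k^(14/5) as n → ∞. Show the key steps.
S_n ~ (5/19) · n^(19/5)

Integral comparison: Σ_{k=1}^n k^(14/5) = ∫_0^n x^(14/5) dx + O(n^(14/5)). The integral is n^(1 + 14/5) / (1 + 14/5) = n^((14+5)/5) / ((14+5)/5) = (5/19) · n^(19/5).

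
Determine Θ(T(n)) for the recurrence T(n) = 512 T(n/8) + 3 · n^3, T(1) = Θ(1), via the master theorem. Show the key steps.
T(n) = Θ(n^3 log n)

log_8 512 = 3, and f(n) = 3 · n^3 = Θ(n^(log_8 512)). This is Case 2 of the master theorem: T(n) = Θ(f(n) · log n) = Θ(n^3 log n).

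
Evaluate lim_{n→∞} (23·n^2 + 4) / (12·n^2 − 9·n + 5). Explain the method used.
lim = 23/12

For large n the leading n^2 terms dominate both numerator and denominator. Dividing top and bottom by n^2, every other term tends to 0, leaving 23/12.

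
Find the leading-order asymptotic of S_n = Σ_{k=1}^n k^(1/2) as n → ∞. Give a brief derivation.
S_n ~ (2/3) · n^(3/2)

Integral comparison: Σ_{k=1}^n k^(1/2) = ∫_0^n x^(1/2) dx + O(n^(1/2)). The integral is n^(1 + 1/2) / (1 + 1/2) = n^((1+2)/2) / ((1+2)/2) = (2/3) · n^(3/2).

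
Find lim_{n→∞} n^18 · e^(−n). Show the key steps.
lim = 0

Exponentials with base > 1 dominate every fixed polynomial: for any fixed c, n^c / e^n → 0 as n → ∞ (e.g. by the ratio test, or since e^n grows faster than any power of n). Hence n^18 · e^(−n) = n^18 / e^n → 0.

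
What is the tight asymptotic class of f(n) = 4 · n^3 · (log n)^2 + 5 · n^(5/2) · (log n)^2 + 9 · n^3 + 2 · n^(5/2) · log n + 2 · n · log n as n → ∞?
f(n) ∈ Θ(n^3 · (log n)^2)

Compare the terms by growth order. For large n, n^a · (log n)^b dominates n^a' · (log n)^b' iff a > a', or (a = a' and b > b'). Ranking the 5 terms shows the dominant one is 4 · n^3 · (log n)^2. Hence f(n) ∈ Θ(n^3 · (log n)^2).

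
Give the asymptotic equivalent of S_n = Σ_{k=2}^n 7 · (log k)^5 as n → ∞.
S_n ~ 7 · n · (log n)^5

By integral comparison, S_n = ∫_1^n 7 · (log x)^5 dx + O((log n)^5). For the integral, the leading term of ∫_1^n (log x)^5 dx is n · (log n)^5 (by repeated integration by parts; each step lowers the log-exponent and produces a relatively O(1/log n) correction). Hence S_n ~ 7 · n · (log n)^5.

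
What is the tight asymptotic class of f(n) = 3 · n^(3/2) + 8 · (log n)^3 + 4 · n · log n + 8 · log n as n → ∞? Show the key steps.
f(n) ∈ Θ(n^(3/2))

Compare the terms by growth order. For large n, n^a · (log n)^b dominates n^a' · (log n)^b' iff a > a', or (a = a' and b > b'). Ranking the 4 terms shows the dominant one is 3 · n^(3/2). Hence f(n) ∈ Θ(n^(3/2)).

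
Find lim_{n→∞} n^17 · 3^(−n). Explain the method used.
lim = 0

Exponentials with base > 1 dominate every fixed polynomial: for any fixed c, n^c / 3^n → 0 as n → ∞ (e.g. by the ratio test, or by writing 3^n = e^(n ln 3) and noting e^(n ln 3) / n^c → ∞). Hence n^17 · 3^(−n) = n^17 / 3^n → 0.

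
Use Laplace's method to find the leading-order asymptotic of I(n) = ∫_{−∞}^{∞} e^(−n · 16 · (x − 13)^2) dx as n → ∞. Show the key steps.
I(n) = sqrt(π/(16n))

Here φ(x) = 16 · (x − 13)^2 has its unique minimum at x* = 13 with φ(x*) = 0 and φ''(x*) = 32. Laplace's method gives
  I(n) ~ e^(−n φ(x*)) · sqrt(2π / (n · φ''(x*))) = sqrt(2π / (32n)) = sqrt(π/(16n)).
This is exact: substituting u = (x − 13)·sqrt(16n) gives I(n) = (1/sqrt(16n)) ∫_{−∞}^{∞} e^(−u^2) du = sqrt(π/(16n)).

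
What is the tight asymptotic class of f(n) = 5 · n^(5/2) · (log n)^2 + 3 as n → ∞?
f(n) ∈ Θ(n^(5/2) · (log n)^2)

Compare the terms by growth order. For large n, n^a · (log n)^b dominates n^a' · (log n)^b' iff a > a', or (a = a' and b > b'). Ranking the 2 terms shows the dominant one is 5 · n^(5/2) · (log n)^2. Hence f(n) ∈ Θ(n^(5/2) · (log n)^2).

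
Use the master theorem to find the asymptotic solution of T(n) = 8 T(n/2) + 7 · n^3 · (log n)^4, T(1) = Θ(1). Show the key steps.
T(n) = Θ(n^3 · (log n)^5)

Here log_2 8 = 3 and f(n) = 7 · n^3 · (log n)^4 = Θ(n^(log_2 8) · (log n)^4). This is the extended Case 2 of the master theorem (f matches the critical exponent up to log factors), giving T(n) = Θ(n^(log_2 8) · (log n)^(4+1)) = Θ(n^3 · (log n)^5).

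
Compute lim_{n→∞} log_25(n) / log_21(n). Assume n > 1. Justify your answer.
lim = ln(21) / ln(25) = log_25(21)

Change of base: log_25(n) = ln n / ln 25 and log_21(n) = ln n / ln 21. The ratio is (ln n / ln 25) · (ln 21 / ln n) = ln 21 / ln 25, a constant independent of n. So the limit is ln 21 / ln 25 = log_25(21).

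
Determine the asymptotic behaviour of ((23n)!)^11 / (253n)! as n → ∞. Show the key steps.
((23n)!)^11/(253n)! ~ ((2π·23n)^(10/2) / sqrt(11)) · 11^(−11·23n)  →  0

Write N = 23n. Stirling: N! ~ sqrt(2π N)(N/e)^N and (11N)! ~ sqrt(2π·11N)·(11N/e)^(11N).
  (N!)^11/(11N)! ~ (2π N)^(11/2) (N/e)^(11N) / [sqrt(2π·11N) (11N/e)^(11N)]
     = (2π N)^(11/2) / sqrt(2π·11N) · (N/(11N))^(11N)
     = (2π N)^((11−1)/2) / sqrt(11) · 11^(−11N).
Since 11^11 > 1, the factor 11^(−11N) decays exponentially, so the ratio → 0. Substituting N = 23n gives the stated form.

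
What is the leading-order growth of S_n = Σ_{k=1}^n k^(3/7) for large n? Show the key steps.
S_n ~ (7/10) · n^(10/7)

Integral comparison: Σ_{k=1}^n k^(3/7) = ∫_0^n x^(3/7) dx + O(n^(3/7)). The integral is n^(1 + 3/7) / (1 + 3/7) = n^((3+7)/7) / ((3+7)/7) = (7/10) · n^(10/7).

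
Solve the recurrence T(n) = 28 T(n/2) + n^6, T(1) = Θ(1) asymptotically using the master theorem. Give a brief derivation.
T(n) = Θ(n^6)

log_2 28 ≈ 4.807. f(n) = n^6 dominates n^(log_2 28) since 6 > 4.807, and the regularity condition a·f(n/b) = 28·(n/2)^6 = (28/64)·n^6 ≤ c·f(n) holds with c = 28/64 ≈ 0.438 < 1. So this is Case 3: T(n) = Θ(f(n)) = Θ(n^6).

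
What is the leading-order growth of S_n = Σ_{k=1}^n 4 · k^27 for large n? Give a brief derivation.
S_n ~ n^28 / 7

By integral comparison (Euler-Maclaurin), Σ_{k=1}^n 4 · k^27 = 4 · ∫_0^n x^27 dx + O(n^27) = 4 · n^28/28 = n^28 / 7 + O(n^27). (Equivalently, Faulhaber's formula gives the same leading term.)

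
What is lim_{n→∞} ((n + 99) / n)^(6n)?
lim = e^594

Rewrite as (1 + 99/n)^(6n). By the standard limit (1 + x/n)^n → e^x, we have (1 + 99/n)^n → e^99, and raising to the 6th power gives e^594.
More precisely, ln[(1 + 99/n)^(6n)] = 6n · ln(1 + 99/n) = 6n · (99/n + O(1/n^2)) = 594 + O(1/n) → 594.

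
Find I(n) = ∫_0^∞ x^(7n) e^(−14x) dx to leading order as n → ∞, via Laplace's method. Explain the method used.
I(n) ~ (sqrt(2π·7n) / 14) · (7n/(14e))^(7n)

Write the integrand as exp(7n ln x − 14x) and set f(x) = 7n ln x − 14x. Then f'(x) = 7n/x − 14 = 0 at x* = 7n/14, and f''(x*) = −7n/x*^2 = −14^2/(7n). Laplace's method (interior maximum) gives
  I(n) ~ e^(f(x*)) · sqrt(2π / |f''(x*)|)
        = exp(7n ln(7n/14) − 7n) · sqrt(2π · 7n / 14^2)
        = (7n/14)^(7n) e^(−7n) · sqrt(2π·7n) / 14
        = (sqrt(2π·7n) / 14) · (7n/(14e))^(7n).
This matches Γ(7n+1)/14^(7n+1) with Stirling applied to Γ.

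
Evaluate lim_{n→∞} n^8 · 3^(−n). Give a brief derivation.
lim = 0

Exponentials with base > 1 dominate every fixed polynomial: for any fixed c, n^c / 3^n → 0 as n → ∞ (e.g. by the ratio test, or by writing 3^n = e^(n ln 3) and noting e^(n ln 3) / n^c → ∞). Hence n^8 · 3^(−n) = n^8 / 3^n → 0.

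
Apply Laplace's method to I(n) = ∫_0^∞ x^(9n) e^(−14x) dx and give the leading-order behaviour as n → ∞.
I(n) ~ (sqrt(2π·9n) / 14) · (9n/(14e))^(9n)

Write the integrand as exp(9n ln x − 14x) and set f(x) = 9n ln x − 14x. Then f'(x) = 9n/x − 14 = 0 at x* = 9n/14, and f''(x*) = −9n/x*^2 = −14^2/(9n). Laplace's method (interior maximum) gives
  I(n) ~ e^(f(x*)) · sqrt(2π / |f''(x*)|)
        = exp(9n ln(9n/14) − 9n) · sqrt(2π · 9n / 14^2)
        = (9n/14)^(9n) e^(−9n) · sqrt(2π·9n) / 14
        = (sqrt(2π·9n) / 14) · (9n/(14e))^(9n).
This matches Γ(9n+1)/14^(9n+1) with Stirling applied to Γ.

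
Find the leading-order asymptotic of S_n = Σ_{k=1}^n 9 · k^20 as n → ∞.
S_n ~ 3 · n^21 / 7

By integral comparison (Euler-Maclaurin), Σ_{k=1}^n 9 · k^20 = 9 · ∫_0^n x^20 dx + O(n^20) = 9 · n^21/21 = 3 · n^21 / 7 + O(n^20). (Equivalently, Faulhaber's formula gives the same leading term.)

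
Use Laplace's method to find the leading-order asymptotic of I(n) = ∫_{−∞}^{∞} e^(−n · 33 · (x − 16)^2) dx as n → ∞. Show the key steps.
I(n) = sqrt(π/(33n))

Here φ(x) = 33 · (x − 16)^2 has its unique minimum at x* = 16 with φ(x*) = 0 and φ''(x*) = 66. Laplace's method gives
  I(n) ~ e^(−n φ(x*)) · sqrt(2π / (n · φ''(x*))) = sqrt(2π / (66n)) = sqrt(π/(33n)).
This is exact: substituting u = (x − 16)·sqrt(33n) gives I(n) = (1/sqrt(33n)) ∫_{−∞}^{∞} e^(−u^2) du = sqrt(π/(33n)).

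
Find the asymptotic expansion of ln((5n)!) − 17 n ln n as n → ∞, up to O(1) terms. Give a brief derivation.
ln((5n)!) − 17 n ln n = −12 n ln n + 5(ln 5 − 1) n + (1/2) ln(2π·5n) + O(1/n)

Stirling: ln((5n)!) = 5n ln(5n) − 5n + (1/2) ln(2π·5n) + O(1/n).
Expand 5n ln(5n) = 5n (ln n + ln 5) = 5n ln n + 5n ln 5.
Subtract 17n ln n: leading term is (5 − 17) n ln n = −12 n ln n. The next term is 5n ln 5 − 5n = 5(ln 5 − 1) n. Then the (1/2) ln(2π·5n) correction.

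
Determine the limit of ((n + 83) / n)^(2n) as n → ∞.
lim = e^166

Rewrite as (1 + 83/n)^(2n). By the standard limit (1 + x/n)^n → e^x, we have (1 + 83/n)^n → e^83, and raising to the 2nd power gives e^166.
More precisely, ln[(1 + 83/n)^(2n)] = 2n · ln(1 + 83/n) = 2n · (83/n + O(1/n^2)) = 166 + O(1/n) → 166.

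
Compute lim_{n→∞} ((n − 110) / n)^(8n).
lim = e^(−880)

Rewrite as (1 − 110/n)^(8n). By the standard limit (1 + x/n)^n → e^x, we have (1 − 110/n)^n → e^(−110), and raising to the 8th power gives e^(−880).
More precisely, ln[(1 − 110/n)^(8n)] = 8n · ln(1 − 110/n) = 8n · (-110/n + O(1/n^2)) = -880 + O(1/n) → -880.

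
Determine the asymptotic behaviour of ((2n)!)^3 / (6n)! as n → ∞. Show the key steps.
((2n)!)^3/(6n)! ~ ((2π·2n)^(2/2) / sqrt(3)) · 3^(−3·2n)  →  0

Write N = 2n. Stirling: N! ~ sqrt(2π N)(N/e)^N and (3N)! ~ sqrt(2π·3N)·(3N/e)^(3N).
  (N!)^3/(3N)! ~ (2π N)^(3/2) (N/e)^(3N) / [sqrt(2π·3N) (3N/e)^(3N)]
     = (2π N)^(3/2) / sqrt(2π·3N) · (N/(3N))^(3N)
     = (2π N)^((3−1)/2) / sqrt(3) · 3^(−3N).
Since 3^3 > 1, the factor 3^(−3N) decays exponentially, so the ratio → 0. Substituting N = 2n gives the stated form.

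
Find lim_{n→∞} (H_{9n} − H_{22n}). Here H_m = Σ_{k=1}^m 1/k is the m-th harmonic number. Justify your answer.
lim = ln(9/22)

Euler-Maclaurin gives H_m = ln m + γ + 1/(2m) + O(1/m^2). The γ and O(1/m) terms cancel in the difference:
  H_{9n} − H_{22n} = ln(9n) − ln(22n) + O(1/n) = ln(9/22) + O(1/n).
Hence the limit is ln(9/22).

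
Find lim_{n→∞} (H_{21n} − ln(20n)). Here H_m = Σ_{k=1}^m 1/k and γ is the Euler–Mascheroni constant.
lim = ln(21/20) + γ

By Euler-Maclaurin, H_m = ln m + γ + O(1/m). So
  H_{21n} − ln(20n) = ln(21n) + γ − ln(20n) + O(1/n)
                       = ln(21/20) + γ + O(1/n).
Hence the limit is ln(21/20) + γ.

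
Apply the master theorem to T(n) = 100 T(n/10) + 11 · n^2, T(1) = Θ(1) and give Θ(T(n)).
T(n) = Θ(n^2 log n)

log_10 100 = 2, and f(n) = 11 · n^2 = Θ(n^(log_10 100)). This is Case 2 of the master theorem: T(n) = Θ(f(n) · log n) = Θ(n^2 log n).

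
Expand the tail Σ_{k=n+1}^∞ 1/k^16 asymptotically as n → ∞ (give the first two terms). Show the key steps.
Σ_{k>n} 1/k^16 = 1/(15 · n^15) − 1/(2 · n^16) + O(1/n^17)

Compare to the integral: ∫_{n}^∞ x^(−16) dx = [−x^(−15)/15]_{n}^∞ = 1/((16−1)·n^15). The Euler-Maclaurin correction adds −f(n)/2 = −1/(2·n^16). Euler-Maclaurin then gives
  Σ_{k>n} 1/k^16 = ∫_{n}^∞ dx/x^16 − 1/(2·n^16) + O(1/n^17).
(Equivalently this is ζ(16) − Σ_{k≤n} 1/k^16.)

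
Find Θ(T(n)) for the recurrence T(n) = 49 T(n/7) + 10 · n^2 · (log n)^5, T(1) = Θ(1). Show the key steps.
T(n) = Θ(n^2 · (log n)^6)

Here log_7 49 = 2 and f(n) = 10 · n^2 · (log n)^5 = Θ(n^(log_7 49) · (log n)^5). This is the extended Case 2 of the master theorem (f matches the critical exponent up to log factors), giving T(n) = Θ(n^(log_7 49) · (log n)^(5+1)) = Θ(n^2 · (log n)^6).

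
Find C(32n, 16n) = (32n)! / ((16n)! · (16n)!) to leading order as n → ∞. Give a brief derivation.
C(32n, 16n) ~ (4)^(16n) · sqrt(1/(π·16n))

Write N = 16n. Apply Stirling to each factorial:
  (2N)! ~ sqrt(2π·2N) · (2N/e)^(2N),
  N! ~ sqrt(2π N) · (N/e)^N,
  (1N)! ~ sqrt(2π·1N) · (1N/e)^(1N).
The exponential factors combine to (2N)^(2N) / (N^N · (1N)^(1N)) = 2^(2N)/1^(1N) = (2^2/1^1)^N = (4)^N.
The square-root prefactors combine to sqrt(2π·2N) / (sqrt(2π N)·sqrt(2π·1N)) = sqrt(2 / (2π·1·N)) = sqrt(1/(π·16n)).
Substituting N = 16n: C(32n, 16n) ~ (4)^(16n) · sqrt(1/(π·16n)).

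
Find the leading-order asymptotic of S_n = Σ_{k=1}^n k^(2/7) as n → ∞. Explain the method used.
S_n ~ (7/9) · n^(9/7)

Integral comparison: Σ_{k=1}^n k^(2/7) = ∫_0^n x^(2/7) dx + O(n^(2/7)). The integral is n^(1 + 2/7) / (1 + 2/7) = n^((2+7)/7) / ((2+7)/7) = (7/9) · n^(9/7).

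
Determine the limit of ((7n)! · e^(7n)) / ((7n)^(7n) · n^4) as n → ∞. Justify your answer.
lim = 0

Stirling: (7n)! ~ sqrt(2π·7n) · (7n/e)^(7n). Hence
  (7n)! · e^(7n) / (7n)^(7n) ~ sqrt(2π·7n).
Dividing by n^4: sqrt(2π·7n) / n^4 = sqrt(2π·7) · n^((1−8)/2), so the expression behaves like sqrt(2π·7) · n^((1−8)/2) → 0.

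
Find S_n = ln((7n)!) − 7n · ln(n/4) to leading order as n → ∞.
S_n ~ 7n · (ln 28 − 1) + O(ln n)

Stirling: ln((7n)!) = 7n ln(7n) − 7n + O(ln n).
  S_n = 7n ln(7n) − 7n − 7n ln(n/4) + O(ln n)
      = 7n ln(7n) − 7n ln n + 7n ln 4 − 7n + O(ln n)
      = 7n ln 7 + 7n ln 4 − 7n + O(ln n)
      = 7n (ln 28 − 1) + O(ln n).
Numerically ln(28) − 1 ≈ 2.3322.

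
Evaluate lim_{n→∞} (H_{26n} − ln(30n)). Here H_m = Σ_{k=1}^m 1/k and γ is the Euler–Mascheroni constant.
lim = ln(13/15) + γ

By Euler-Maclaurin, H_m = ln m + γ + O(1/m). So
  H_{26n} − ln(30n) = ln(26n) + γ − ln(30n) + O(1/n)
                       = ln(26/30) + γ + O(1/n).
Hence the limit is ln(26/30) + γ (= ln(13/15)).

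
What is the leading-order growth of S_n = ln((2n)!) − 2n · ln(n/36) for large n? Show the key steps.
S_n ~ 2n · (ln 72 − 1) + O(ln n)

Stirling: ln((2n)!) = 2n ln(2n) − 2n + O(ln n).
  S_n = 2n ln(2n) − 2n − 2n ln(n/36) + O(ln n)
      = 2n ln(2n) − 2n ln n + 2n ln 36 − 2n + O(ln n)
      = 2n ln 2 + 2n ln 36 − 2n + O(ln n)
      = 2n (ln 72 − 1) + O(ln n).
Numerically ln(72) − 1 ≈ 3.2767.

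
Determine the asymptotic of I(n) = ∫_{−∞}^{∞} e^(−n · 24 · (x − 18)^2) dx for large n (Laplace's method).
I(n) = sqrt(π/(24n))

Here φ(x) = 24 · (x − 18)^2 has its unique minimum at x* = 18 with φ(x*) = 0 and φ''(x*) = 48. Laplace's method gives
  I(n) ~ e^(−n φ(x*)) · sqrt(2π / (n · φ''(x*))) = sqrt(2π / (48n)) = sqrt(π/(24n)).
This is exact: substituting u = (x − 18)·sqrt(24n) gives I(n) = (1/sqrt(24n)) ∫_{−∞}^{∞} e^(−u^2) du = sqrt(π/(24n)).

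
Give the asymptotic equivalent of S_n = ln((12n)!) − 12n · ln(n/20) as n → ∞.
S_n ~ 12n · (ln 240 − 1) + O(ln n)

Stirling: ln((12n)!) = 12n ln(12n) − 12n + O(ln n).
  S_n = 12n ln(12n) − 12n − 12n ln(n/20) + O(ln n)
      = 12n ln(12n) − 12n ln n + 12n ln 20 − 12n + O(ln n)
      = 12n ln 12 + 12n ln 20 − 12n + O(ln n)
      = 12n (ln 240 − 1) + O(ln n).
Numerically ln(240) − 1 ≈ 4.4806.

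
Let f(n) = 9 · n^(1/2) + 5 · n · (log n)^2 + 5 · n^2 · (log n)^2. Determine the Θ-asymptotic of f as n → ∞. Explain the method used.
f(n) ∈ Θ(n^2 · (log n)^2)

Compare the terms by growth order. For large n, n^a · (log n)^b dominates n^a' · (log n)^b' iff a > a', or (a = a' and b > b'). Ranking the 3 terms shows the dominant one is 5 · n^2 · (log n)^2. Hence f(n) ∈ Θ(n^2 · (log n)^2).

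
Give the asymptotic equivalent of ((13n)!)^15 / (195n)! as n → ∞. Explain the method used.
((13n)!)^15/(195n)! ~ ((2π·13n)^(14/2) / sqrt(15)) · 15^(−15·13n)  →  0

Write N = 13n. Stirling: N! ~ sqrt(2π N)(N/e)^N and (15N)! ~ sqrt(2π·15N)·(15N/e)^(15N).
  (N!)^15/(15N)! ~ (2π N)^(15/2) (N/e)^(15N) / [sqrt(2π·15N) (15N/e)^(15N)]
     = (2π N)^(15/2) / sqrt(2π·15N) · (N/(15N))^(15N)
     = (2π N)^((15−1)/2) / sqrt(15) · 15^(−15N).
Since 15^15 > 1, the factor 15^(−15N) decays exponentially, so the ratio → 0. Substituting N = 13n gives the stated form.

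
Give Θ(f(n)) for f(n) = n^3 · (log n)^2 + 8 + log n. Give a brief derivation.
f(n) ∈ Θ(n^3 · (log n)^2)

Compare the terms by growth order. For large n, n^a · (log n)^b dominates n^a' · (log n)^b' iff a > a', or (a = a' and b > b'). Ranking the 3 terms shows the dominant one is n^3 · (log n)^2. Hence f(n) ∈ Θ(n^3 · (log n)^2).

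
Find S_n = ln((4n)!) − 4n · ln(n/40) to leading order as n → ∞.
S_n ~ 4n · (ln 160 − 1) + O(ln n)

Stirling: ln((4n)!) = 4n ln(4n) − 4n + O(ln n).
  S_n = 4n ln(4n) − 4n − 4n ln(n/40) + O(ln n)
      = 4n ln(4n) − 4n ln n + 4n ln 40 − 4n + O(ln n)
      = 4n ln 4 + 4n ln 40 − 4n + O(ln n)
      = 4n (ln 160 − 1) + O(ln n).
Numerically ln(160) − 1 ≈ 4.0752.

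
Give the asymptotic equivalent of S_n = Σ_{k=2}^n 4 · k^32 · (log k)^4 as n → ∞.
S_n ~ 4 · n^33 · (log n)^4 / 33

By integral comparison, S_n = ∫_1^n 4 · x^32 · (log x)^4 dx + O(n^32 · (log n)^4). For the integral, the leading term of ∫_1^n x^32 (log x)^4 dx is n^33/33 · (log n)^4 (by repeated integration by parts; each step lowers the log-exponent and produces a relatively O(1/log n) correction). Hence S_n ~ 4 · n^33 · (log n)^4 / 33.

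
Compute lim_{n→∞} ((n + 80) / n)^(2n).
lim = e^160

Rewrite as (1 + 80/n)^(2n). By the standard limit (1 + x/n)^n → e^x, we have (1 + 80/n)^n → e^80, and raising to the 2nd power gives e^160.
More precisely, ln[(1 + 80/n)^(2n)] = 2n · ln(1 + 80/n) = 2n · (80/n + O(1/n^2)) = 160 + O(1/n) → 160.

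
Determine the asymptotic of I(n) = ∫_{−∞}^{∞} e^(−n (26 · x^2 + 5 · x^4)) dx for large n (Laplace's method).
I(n) ~ sqrt(π/(26n))

φ(x) = 26 · x^2 + 5 · x^4 has its unique global minimum at x* = 0 (since φ'(x) = 52x + 20x^3 = 0 only at x = 0 for real x with both coefficients positive, and φ → ∞ as |x| → ∞). At x* = 0, φ(0) = 0 and φ''(0) = 52. Laplace's method then gives
  I(n) ~ sqrt(2π / (n · φ''(0))) · e^(−n φ(0)) = sqrt(2π / (52n)) = sqrt(π/(26n)).
The 5 · x^4 term contributes only at subleading order (an O(1/n) relative correction).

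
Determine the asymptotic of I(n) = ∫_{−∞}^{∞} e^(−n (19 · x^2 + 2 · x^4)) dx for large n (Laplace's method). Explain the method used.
I(n) ~ sqrt(π/(19n))

φ(x) = 19 · x^2 + 2 · x^4 has its unique global minimum at x* = 0 (since φ'(x) = 38x + 8x^3 = 0 only at x = 0 for real x with both coefficients positive, and φ → ∞ as |x| → ∞). At x* = 0, φ(0) = 0 and φ''(0) = 38. Laplace's method then gives
  I(n) ~ sqrt(2π / (n · φ''(0))) · e^(−n φ(0)) = sqrt(2π / (38n)) = sqrt(π/(19n)).
The 2 · x^4 term contributes only at subleading order (an O(1/n) relative correction).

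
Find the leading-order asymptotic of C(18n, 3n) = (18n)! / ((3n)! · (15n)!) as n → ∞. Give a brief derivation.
C(18n, 3n) ~ (46656/3125)^(3n) · sqrt(3/(5π·3n))

Write N = 3n. Apply Stirling to each factorial:
  (6N)! ~ sqrt(2π·6N) · (6N/e)^(6N),
  N! ~ sqrt(2π N) · (N/e)^N,
  (5N)! ~ sqrt(2π·5N) · (5N/e)^(5N).
The exponential factors combine to (6N)^(6N) / (N^N · (5N)^(5N)) = 6^(6N)/5^(5N) = (6^6/5^5)^N = (46656/3125)^N.
The square-root prefactors combine to sqrt(2π·6N) / (sqrt(2π N)·sqrt(2π·5N)) = sqrt(6 / (2π·5·N)) = sqrt(3/(5π·3n)).
Substituting N = 3n: C(18n, 3n) ~ (46656/3125)^(3n) · sqrt(3/(5π·3n)).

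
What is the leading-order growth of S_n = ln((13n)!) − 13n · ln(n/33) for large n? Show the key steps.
S_n ~ 13n · (ln 429 − 1) + O(ln n)

Stirling: ln((13n)!) = 13n ln(13n) − 13n + O(ln n).
  S_n = 13n ln(13n) − 13n − 13n ln(n/33) + O(ln n)
      = 13n ln(13n) − 13n ln n + 13n ln 33 − 13n + O(ln n)
      = 13n ln 13 + 13n ln 33 − 13n + O(ln n)
      = 13n (ln 429 − 1) + O(ln n).
Numerically ln(429) − 1 ≈ 5.0615.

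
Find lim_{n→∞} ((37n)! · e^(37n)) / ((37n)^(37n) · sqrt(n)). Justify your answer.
lim = sqrt(2π·37)

Stirling: (37n)! ~ sqrt(2π·37n) · (37n/e)^(37n). Hence
  (37n)! · e^(37n) / (37n)^(37n) ~ sqrt(2π·37n).
Dividing by sqrt(n): sqrt(2π·37n) / sqrt(n) = sqrt(2π·37) · n^((1−1)/2), so the limit is sqrt(2π·37).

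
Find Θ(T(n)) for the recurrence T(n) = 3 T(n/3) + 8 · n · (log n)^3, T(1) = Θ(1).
T(n) = Θ(n · (log n)^4)

Here log_3 3 = 1 and f(n) = 8 · n · (log n)^3 = Θ(n^(log_3 3) · (log n)^3). This is the extended Case 2 of the master theorem (f matches the critical exponent up to log factors), giving T(n) = Θ(n^(log_3 3) · (log n)^(3+1)) = Θ(n · (log n)^4).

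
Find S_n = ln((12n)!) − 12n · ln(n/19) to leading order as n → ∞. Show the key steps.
S_n ~ 12n · (ln 228 − 1) + O(ln n)

Stirling: ln((12n)!) = 12n ln(12n) − 12n + O(ln n).
  S_n = 12n ln(12n) − 12n − 12n ln(n/19) + O(ln n)
      = 12n ln(12n) − 12n ln n + 12n ln 19 − 12n + O(ln n)
      = 12n ln 12 + 12n ln 19 − 12n + O(ln n)
      = 12n (ln 228 − 1) + O(ln n).
Numerically ln(228) − 1 ≈ 4.4293.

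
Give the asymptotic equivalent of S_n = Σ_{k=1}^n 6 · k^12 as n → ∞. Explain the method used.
S_n ~ 6 · n^13 / 13

By integral comparison (Euler-Maclaurin), Σ_{k=1}^n 6 · k^12 = 6 · ∫_0^n x^12 dx + O(n^12) = 6 · n^13/13 + O(n^12). (Equivalently, Faulhaber's formula gives the same leading term.)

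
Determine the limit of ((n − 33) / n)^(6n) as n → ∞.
lim = e^(−198)

Rewrite as (1 − 33/n)^(6n). By the standard limit (1 + x/n)^n → e^x, we have (1 − 33/n)^n → e^(−33), and raising to the 6th power gives e^(−198).
More precisely, ln[(1 − 33/n)^(6n)] = 6n · ln(1 − 33/n) = 6n · (-33/n + O(1/n^2)) = -198 + O(1/n) → -198.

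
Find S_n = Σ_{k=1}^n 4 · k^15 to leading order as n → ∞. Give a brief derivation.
S_n ~ n^16 / 4

By integral comparison (Euler-Maclaurin), Σ_{k=1}^n 4 · k^15 = 4 · ∫_0^n x^15 dx + O(n^15) = 4 · n^16/16 = n^16 / 4 + O(n^15). (Equivalently, Faulhaber's formula gives the same leading term.)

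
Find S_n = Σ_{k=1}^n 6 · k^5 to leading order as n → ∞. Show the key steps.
S_n ~ n^6

By integral comparison (Euler-Maclaurin), Σ_{k=1}^n 6 · k^5 = 6 · ∫_0^n x^5 dx + O(n^5) = 6 · n^6/6 = n^6 + O(n^5). (Equivalently, Faulhaber's formula gives the same leading term.)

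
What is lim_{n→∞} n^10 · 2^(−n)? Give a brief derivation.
lim = 0

Exponentials with base > 1 dominate every fixed polynomial: for any fixed c, n^c / 2^n → 0 as n → ∞ (e.g. by the ratio test, or by writing 2^n = e^(n ln 2) and noting e^(n ln 2) / n^c → ∞). Hence n^10 · 2^(−n) = n^10 / 2^n → 0.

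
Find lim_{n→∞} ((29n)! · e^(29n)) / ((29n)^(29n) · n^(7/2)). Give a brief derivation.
lim = 0

Stirling: (29n)! ~ sqrt(2π·29n) · (29n/e)^(29n). Hence
  (29n)! · e^(29n) / (29n)^(29n) ~ sqrt(2π·29n).
Dividing by n^(7/2): sqrt(2π·29n) / n^(7/2) = sqrt(2π·29) · n^((1−7)/2), so the expression behaves like sqrt(2π·29) · n^((1−7)/2) → 0.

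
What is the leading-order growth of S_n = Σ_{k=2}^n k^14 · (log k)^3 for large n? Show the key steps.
S_n ~ n^15 · (log n)^3 / 15

By integral comparison, S_n = ∫_1^n x^14 · (log x)^3 dx + O(n^14 · (log n)^3). For the integral, the leading term of ∫_1^n x^14 (log x)^3 dx is n^15/15 · (log n)^3 (by repeated integration by parts; each step lowers the log-exponent and produces a relatively O(1/log n) correction). Hence S_n ~ n^15 · (log n)^3 / 15.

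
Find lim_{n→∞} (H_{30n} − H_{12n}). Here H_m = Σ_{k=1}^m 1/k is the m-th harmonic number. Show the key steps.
lim = ln(30/12) = ln(5/2)

Euler-Maclaurin gives H_m = ln m + γ + 1/(2m) + O(1/m^2). The γ and O(1/m) terms cancel in the difference:
  H_{30n} − H_{12n} = ln(30n) − ln(12n) + O(1/n) = ln(30/12) + O(1/n).
Hence the limit is ln(30/12) = ln(5/2).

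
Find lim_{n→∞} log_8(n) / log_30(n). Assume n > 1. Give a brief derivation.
lim = ln(30) / ln(8) = log_8(30)

Change of base: log_8(n) = ln n / ln 8 and log_30(n) = ln n / ln 30. The ratio is (ln n / ln 8) · (ln 30 / ln n) = ln 30 / ln 8, a constant independent of n. So the limit is ln 30 / ln 8 = log_8(30).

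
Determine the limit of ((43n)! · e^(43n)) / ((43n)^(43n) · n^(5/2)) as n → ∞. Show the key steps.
lim = 0

Stirling: (43n)! ~ sqrt(2π·43n) · (43n/e)^(43n). Hence
  (43n)! · e^(43n) / (43n)^(43n) ~ sqrt(2π·43n).
Dividing by n^(5/2): sqrt(2π·43n) / n^(5/2) = sqrt(2π·43) · n^((1−5)/2), so the expression behaves like sqrt(2π·43) · n^((1−5)/2) → 0.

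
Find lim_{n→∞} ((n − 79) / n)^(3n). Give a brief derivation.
lim = e^(−237)

Rewrite as (1 − 79/n)^(3n). By the standard limit (1 + x/n)^n → e^x, we have (1 − 79/n)^n → e^(−79), and raising to the 3rd power gives e^(−237).
More precisely, ln[(1 − 79/n)^(3n)] = 3n · ln(1 − 79/n) = 3n · (-79/n + O(1/n^2)) = -237 + O(1/n) → -237.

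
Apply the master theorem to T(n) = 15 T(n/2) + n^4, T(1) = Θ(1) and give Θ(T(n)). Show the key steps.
T(n) = Θ(n^4)

log_2 15 ≈ 3.907. f(n) = n^4 dominates n^(log_2 15) since 4 > 3.907, and the regularity condition a·f(n/b) = 15·(n/2)^4 = (15/16)·n^4 ≤ c·f(n) holds with c = 15/16 ≈ 0.938 < 1. So this is Case 3: T(n) = Θ(f(n)) = Θ(n^4).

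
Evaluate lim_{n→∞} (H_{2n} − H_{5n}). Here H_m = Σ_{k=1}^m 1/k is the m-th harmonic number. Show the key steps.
lim = ln(2/5)

Euler-Maclaurin gives H_m = ln m + γ + 1/(2m) + O(1/m^2). The γ and O(1/m) terms cancel in the difference:
  H_{2n} − H_{5n} = ln(2n) − ln(5n) + O(1/n) = ln(2/5) + O(1/n).
Hence the limit is ln(2/5).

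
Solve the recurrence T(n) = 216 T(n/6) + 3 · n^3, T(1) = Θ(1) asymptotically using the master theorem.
T(n) = Θ(n^3 log n)

log_6 216 = 3, and f(n) = 3 · n^3 = Θ(n^(log_6 216)). This is Case 2 of the master theorem: T(n) = Θ(f(n) · log n) = Θ(n^3 log n).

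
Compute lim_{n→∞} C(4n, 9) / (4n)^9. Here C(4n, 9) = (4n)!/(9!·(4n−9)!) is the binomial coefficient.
lim = 1/9! = 1/362880

With N = 4n → ∞: C(N, 9) / N^9 = [N(N−1)…(N−8)] / (9! · N^9) = (1/9!) · 1 · (1 − 1/(4n)) · … · (1 − 8/(4n)). Each factor → 1 as N → ∞, so the limit is 1/9! = 1/362880.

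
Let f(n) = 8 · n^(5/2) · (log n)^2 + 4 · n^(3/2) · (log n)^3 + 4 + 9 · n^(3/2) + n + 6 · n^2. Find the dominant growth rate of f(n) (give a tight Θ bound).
f(n) ∈ Θ(n^(5/2) · (log n)^2)

Compare the terms by growth order. For large n, n^a · (log n)^b dominates n^a' · (log n)^b' iff a > a', or (a = a' and b > b'). Ranking the 6 terms shows the dominant one is 8 · n^(5/2) · (log n)^2. Hence f(n) ∈ Θ(n^(5/2) · (log n)^2).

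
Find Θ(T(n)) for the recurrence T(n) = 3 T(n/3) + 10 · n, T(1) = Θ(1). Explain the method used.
T(n) = Θ(n log n)

log_3 3 = 1, and f(n) = 10 · n = Θ(n^(log_3 3)). This is Case 2 of the master theorem: T(n) = Θ(f(n) · log n) = Θ(n log n).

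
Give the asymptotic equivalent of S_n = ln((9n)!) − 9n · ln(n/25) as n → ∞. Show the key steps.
S_n ~ 9n · (ln 225 − 1) + O(ln n)

Stirling: ln((9n)!) = 9n ln(9n) − 9n + O(ln n).
  S_n = 9n ln(9n) − 9n − 9n ln(n/25) + O(ln n)
      = 9n ln(9n) − 9n ln n + 9n ln 25 − 9n + O(ln n)
      = 9n ln 9 + 9n ln 25 − 9n + O(ln n)
      = 9n (ln 225 − 1) + O(ln n).
Numerically ln(225) − 1 ≈ 4.4161.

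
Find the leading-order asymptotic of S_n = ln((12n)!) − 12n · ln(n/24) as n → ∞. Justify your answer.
S_n ~ 12n · (ln 288 − 1) + O(ln n)

Stirling: ln((12n)!) = 12n ln(12n) − 12n + O(ln n).
  S_n = 12n ln(12n) − 12n − 12n ln(n/24) + O(ln n)
      = 12n ln(12n) − 12n ln n + 12n ln 24 − 12n + O(ln n)
      = 12n ln 12 + 12n ln 24 − 12n + O(ln n)
      = 12n (ln 288 − 1) + O(ln n).
Numerically ln(288) − 1 ≈ 4.6630.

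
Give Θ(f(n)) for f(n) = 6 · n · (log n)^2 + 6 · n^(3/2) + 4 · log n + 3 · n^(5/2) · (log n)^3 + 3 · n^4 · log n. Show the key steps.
f(n) ∈ Θ(n^4 · log n)

Compare the terms by growth order. For large n, n^a · (log n)^b dominates n^a' · (log n)^b' iff a > a', or (a = a' and b > b'). Ranking the 5 terms shows the dominant one is 3 · n^4 · log n. Hence f(n) ∈ Θ(n^4 · log n).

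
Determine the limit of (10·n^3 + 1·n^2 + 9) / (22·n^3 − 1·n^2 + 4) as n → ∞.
lim = 10/22 = 5/11

For large n the leading n^3 terms dominate both numerator and denominator. Dividing top and bottom by n^3, every other term tends to 0, leaving 10/22 = 5/11.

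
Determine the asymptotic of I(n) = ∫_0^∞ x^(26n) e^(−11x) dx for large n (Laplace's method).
I(n) ~ (sqrt(2π·26n) / 11) · (26n/(11e))^(26n)

Write the integrand as exp(26n ln x − 11x) and set f(x) = 26n ln x − 11x. Then f'(x) = 26n/x − 11 = 0 at x* = 26n/11, and f''(x*) = −26n/x*^2 = −11^2/(26n). Laplace's method (interior maximum) gives
  I(n) ~ e^(f(x*)) · sqrt(2π / |f''(x*)|)
        = exp(26n ln(26n/11) − 26n) · sqrt(2π · 26n / 11^2)
        = (26n/11)^(26n) e^(−26n) · sqrt(2π·26n) / 11
        = (sqrt(2π·26n) / 11) · (26n/(11e))^(26n).
This matches Γ(26n+1)/11^(26n+1) with Stirling applied to Γ.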